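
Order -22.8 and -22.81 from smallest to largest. -22.81, -22.8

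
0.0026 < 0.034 True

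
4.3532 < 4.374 True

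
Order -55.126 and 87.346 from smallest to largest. -55.126, 87.346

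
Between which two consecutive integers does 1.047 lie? 1 and 2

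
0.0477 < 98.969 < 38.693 False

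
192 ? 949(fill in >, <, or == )<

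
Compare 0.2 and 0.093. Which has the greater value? 0.2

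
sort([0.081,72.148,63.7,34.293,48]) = [0.081,34.293,48,63.7,72.148]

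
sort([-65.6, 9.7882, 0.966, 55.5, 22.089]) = [-65.6, 0.966, 9.7882, 22.089, 55.5]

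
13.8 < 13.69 False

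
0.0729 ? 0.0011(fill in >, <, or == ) >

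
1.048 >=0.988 True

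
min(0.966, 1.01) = 0.966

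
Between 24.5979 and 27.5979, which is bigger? 27.5979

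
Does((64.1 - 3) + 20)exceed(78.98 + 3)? No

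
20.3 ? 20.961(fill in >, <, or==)<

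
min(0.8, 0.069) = 0.069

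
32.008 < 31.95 False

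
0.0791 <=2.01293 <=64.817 True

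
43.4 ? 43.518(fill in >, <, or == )<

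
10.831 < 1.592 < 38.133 False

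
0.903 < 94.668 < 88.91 False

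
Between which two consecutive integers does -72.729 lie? -73 and -72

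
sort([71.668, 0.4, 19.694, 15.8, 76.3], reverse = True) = [76.3, 71.668, 19.694, 15.8, 0.4]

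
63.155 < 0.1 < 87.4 False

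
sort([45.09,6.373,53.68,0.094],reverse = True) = [53.68,45.09,6.373,0.094]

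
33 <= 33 True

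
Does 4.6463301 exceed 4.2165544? Yes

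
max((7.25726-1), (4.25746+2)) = 6.25746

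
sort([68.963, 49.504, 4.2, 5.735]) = [4.2, 5.735, 49.504, 68.963]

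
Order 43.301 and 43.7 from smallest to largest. 43.301, 43.7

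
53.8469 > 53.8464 True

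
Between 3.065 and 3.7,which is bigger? 3.7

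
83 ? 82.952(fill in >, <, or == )>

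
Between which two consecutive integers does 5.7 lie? 5 and 6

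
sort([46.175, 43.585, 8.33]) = [8.33, 43.585, 46.175]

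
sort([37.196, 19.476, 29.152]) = [19.476, 29.152, 37.196]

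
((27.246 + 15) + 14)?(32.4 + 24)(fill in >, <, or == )<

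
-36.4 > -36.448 True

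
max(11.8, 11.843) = 11.843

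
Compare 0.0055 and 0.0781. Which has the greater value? 0.0781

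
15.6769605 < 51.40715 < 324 True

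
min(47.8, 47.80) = 47.8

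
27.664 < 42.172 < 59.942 True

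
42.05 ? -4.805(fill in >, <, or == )>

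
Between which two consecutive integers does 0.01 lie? 0 and 1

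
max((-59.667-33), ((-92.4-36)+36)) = -92.4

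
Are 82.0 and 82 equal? Yes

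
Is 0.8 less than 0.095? No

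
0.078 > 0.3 False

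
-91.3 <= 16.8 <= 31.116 True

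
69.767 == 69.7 False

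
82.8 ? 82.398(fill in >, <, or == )>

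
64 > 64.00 False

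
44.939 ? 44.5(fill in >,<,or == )>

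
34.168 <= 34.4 True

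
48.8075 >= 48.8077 False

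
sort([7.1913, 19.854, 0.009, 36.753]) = [0.009, 7.1913, 19.854, 36.753]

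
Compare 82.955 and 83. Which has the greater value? 83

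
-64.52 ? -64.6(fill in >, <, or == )>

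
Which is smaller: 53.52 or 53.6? 53.52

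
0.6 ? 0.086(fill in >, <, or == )>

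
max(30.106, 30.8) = 30.8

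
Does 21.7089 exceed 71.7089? No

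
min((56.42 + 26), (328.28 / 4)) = 82.07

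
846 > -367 True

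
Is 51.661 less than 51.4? No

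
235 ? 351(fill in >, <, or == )<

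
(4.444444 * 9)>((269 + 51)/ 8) False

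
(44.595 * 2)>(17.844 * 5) False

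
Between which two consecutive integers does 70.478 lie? 70 and 71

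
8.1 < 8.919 True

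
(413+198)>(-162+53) True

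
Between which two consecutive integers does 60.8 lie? 60 and 61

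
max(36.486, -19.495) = 36.486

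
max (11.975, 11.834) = 11.975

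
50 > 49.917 True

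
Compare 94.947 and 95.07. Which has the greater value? 95.07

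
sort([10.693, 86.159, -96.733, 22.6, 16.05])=[-96.733, 10.693, 16.05, 22.6, 86.159]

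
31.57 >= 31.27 True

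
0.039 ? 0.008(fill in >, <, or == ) >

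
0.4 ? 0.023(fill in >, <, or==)>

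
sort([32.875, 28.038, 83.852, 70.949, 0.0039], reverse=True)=[83.852, 70.949, 32.875, 28.038, 0.0039]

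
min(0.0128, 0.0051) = 0.0051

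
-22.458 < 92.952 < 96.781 True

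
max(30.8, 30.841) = 30.841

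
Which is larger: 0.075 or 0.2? 0.2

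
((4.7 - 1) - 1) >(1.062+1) True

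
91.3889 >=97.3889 False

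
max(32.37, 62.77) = 62.77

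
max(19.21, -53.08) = 19.21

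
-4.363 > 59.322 False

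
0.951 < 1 True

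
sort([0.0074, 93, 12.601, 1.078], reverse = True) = [93, 12.601, 1.078, 0.0074]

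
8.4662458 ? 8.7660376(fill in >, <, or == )<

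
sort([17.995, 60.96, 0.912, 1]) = [0.912, 1, 17.995, 60.96]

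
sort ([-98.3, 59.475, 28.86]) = [-98.3, 28.86, 59.475]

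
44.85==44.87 False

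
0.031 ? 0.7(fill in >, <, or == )<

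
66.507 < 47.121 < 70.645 False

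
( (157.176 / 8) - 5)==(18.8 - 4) False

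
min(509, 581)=509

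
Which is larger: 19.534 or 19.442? 19.534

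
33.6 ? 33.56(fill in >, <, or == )>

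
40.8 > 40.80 False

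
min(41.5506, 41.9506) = 41.5506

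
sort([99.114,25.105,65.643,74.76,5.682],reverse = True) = [99.114,74.76,65.643,25.105,5.682]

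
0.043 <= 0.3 True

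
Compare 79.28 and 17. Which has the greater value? 79.28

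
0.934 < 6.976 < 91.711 True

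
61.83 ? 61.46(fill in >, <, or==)>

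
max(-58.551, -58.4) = -58.4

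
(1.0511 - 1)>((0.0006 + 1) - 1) True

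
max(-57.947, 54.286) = 54.286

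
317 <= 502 True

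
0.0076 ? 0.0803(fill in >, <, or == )<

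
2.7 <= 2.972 True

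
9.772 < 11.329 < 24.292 True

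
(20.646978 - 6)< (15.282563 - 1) False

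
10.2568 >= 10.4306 False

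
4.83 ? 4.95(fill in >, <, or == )<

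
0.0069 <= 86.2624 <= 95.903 True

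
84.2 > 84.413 False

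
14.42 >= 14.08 True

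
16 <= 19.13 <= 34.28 True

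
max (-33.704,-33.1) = -33.1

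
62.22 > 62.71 False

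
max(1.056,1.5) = 1.5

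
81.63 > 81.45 True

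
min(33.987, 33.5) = 33.5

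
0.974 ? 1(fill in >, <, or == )<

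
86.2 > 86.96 False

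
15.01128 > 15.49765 False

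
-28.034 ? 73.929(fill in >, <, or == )<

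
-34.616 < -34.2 True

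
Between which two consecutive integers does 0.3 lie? 0 and 1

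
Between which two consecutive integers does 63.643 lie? 63 and 64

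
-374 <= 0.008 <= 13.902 True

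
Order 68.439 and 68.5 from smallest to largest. 68.439, 68.5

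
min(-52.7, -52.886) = -52.886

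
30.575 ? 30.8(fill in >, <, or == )<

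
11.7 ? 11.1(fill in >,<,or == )>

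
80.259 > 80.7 False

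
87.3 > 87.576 False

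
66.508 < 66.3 False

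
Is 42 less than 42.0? No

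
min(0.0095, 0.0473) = 0.0095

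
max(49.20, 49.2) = 49.2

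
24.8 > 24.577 True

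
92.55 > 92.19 True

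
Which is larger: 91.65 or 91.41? 91.65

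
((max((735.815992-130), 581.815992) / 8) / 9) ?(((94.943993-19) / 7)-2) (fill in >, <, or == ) <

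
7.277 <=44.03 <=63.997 True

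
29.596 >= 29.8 False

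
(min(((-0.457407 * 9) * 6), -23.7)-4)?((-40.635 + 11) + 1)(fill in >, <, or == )<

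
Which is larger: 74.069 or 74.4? 74.4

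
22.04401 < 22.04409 True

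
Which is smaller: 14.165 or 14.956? 14.165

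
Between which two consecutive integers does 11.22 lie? 11 and 12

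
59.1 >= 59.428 False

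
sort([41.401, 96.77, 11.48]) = [11.48, 41.401, 96.77]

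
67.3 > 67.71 False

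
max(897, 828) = 897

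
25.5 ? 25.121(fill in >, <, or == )>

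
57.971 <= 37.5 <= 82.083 False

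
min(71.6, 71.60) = 71.6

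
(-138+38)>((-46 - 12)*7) True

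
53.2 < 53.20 False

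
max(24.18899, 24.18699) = 24.18899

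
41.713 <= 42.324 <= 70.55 True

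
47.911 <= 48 True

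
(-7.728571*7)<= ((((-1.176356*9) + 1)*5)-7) False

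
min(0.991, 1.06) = 0.991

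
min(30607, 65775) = 30607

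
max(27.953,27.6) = 27.953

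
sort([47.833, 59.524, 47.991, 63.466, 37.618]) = [37.618, 47.833, 47.991, 59.524, 63.466]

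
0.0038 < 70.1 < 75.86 True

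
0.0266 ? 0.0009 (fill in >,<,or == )>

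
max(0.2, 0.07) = 0.2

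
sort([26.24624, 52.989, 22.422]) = [22.422, 26.24624, 52.989]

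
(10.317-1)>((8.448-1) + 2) False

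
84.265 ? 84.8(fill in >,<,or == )<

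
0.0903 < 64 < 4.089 False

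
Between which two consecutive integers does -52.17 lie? -53 and -52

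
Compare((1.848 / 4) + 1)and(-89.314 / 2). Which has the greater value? ((1.848 / 4) + 1)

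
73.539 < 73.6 True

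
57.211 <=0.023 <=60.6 False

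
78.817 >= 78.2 True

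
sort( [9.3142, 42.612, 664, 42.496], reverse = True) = [664, 42.612, 42.496, 9.3142]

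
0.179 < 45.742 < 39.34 False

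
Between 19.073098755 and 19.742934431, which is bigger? 19.742934431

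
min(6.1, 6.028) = 6.028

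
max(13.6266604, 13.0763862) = 13.6266604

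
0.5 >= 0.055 True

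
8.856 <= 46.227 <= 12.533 False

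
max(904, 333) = 904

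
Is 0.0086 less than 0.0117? Yes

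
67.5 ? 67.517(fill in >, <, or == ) <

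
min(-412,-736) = -736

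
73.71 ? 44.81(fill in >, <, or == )>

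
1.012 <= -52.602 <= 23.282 False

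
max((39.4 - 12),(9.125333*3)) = 27.4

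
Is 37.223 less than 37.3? Yes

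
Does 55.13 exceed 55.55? No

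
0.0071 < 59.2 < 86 True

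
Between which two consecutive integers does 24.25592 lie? 24 and 25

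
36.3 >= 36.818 False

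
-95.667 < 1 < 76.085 True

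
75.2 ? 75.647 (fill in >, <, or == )<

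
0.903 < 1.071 True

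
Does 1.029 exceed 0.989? Yes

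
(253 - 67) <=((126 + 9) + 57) True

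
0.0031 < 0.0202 True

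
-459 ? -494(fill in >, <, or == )>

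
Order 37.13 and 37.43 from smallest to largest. 37.13, 37.43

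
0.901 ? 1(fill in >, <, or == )<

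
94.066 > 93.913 True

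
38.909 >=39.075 False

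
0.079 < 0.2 True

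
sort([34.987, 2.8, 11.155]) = [2.8, 11.155, 34.987]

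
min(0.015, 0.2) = 0.015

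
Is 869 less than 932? Yes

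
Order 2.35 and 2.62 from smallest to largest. 2.35, 2.62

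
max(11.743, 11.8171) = 11.8171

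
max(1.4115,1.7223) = 1.7223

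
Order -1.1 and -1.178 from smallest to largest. -1.178, -1.1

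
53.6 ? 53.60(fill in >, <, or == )==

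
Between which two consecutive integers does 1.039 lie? 1 and 2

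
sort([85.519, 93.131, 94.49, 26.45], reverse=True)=[94.49, 93.131, 85.519, 26.45]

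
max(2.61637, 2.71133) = 2.71133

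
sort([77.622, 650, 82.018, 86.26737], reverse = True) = [650, 86.26737, 82.018, 77.622]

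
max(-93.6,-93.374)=-93.374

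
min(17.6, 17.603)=17.6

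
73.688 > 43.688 True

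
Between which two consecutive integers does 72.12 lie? 72 and 73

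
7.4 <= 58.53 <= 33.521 False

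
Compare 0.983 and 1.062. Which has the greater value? 1.062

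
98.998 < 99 True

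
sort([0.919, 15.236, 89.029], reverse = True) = [89.029, 15.236, 0.919]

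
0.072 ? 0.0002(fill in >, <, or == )>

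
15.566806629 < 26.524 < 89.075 True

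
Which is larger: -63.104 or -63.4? -63.104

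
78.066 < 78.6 True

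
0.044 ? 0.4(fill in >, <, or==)<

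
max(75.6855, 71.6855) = 75.6855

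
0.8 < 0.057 False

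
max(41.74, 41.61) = 41.74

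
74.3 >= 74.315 False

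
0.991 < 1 True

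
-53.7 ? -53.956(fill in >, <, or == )>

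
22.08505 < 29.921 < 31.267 True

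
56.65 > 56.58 True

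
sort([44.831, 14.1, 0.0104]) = [0.0104, 14.1, 44.831]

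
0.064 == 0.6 False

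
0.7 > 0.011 True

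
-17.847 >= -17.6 False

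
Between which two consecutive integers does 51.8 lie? 51 and 52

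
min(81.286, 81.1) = 81.1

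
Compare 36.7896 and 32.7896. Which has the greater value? 36.7896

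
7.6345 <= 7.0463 False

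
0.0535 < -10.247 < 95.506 False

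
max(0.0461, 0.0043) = 0.0461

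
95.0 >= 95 True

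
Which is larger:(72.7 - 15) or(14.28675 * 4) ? (72.7 - 15)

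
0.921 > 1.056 False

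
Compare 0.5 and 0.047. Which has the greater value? 0.5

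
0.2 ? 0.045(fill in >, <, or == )>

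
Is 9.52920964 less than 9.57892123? Yes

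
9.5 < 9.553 True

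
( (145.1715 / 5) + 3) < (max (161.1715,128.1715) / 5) True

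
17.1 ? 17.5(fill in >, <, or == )<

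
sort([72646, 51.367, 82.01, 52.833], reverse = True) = [72646, 82.01, 52.833, 51.367]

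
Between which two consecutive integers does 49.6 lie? 49 and 50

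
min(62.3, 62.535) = 62.3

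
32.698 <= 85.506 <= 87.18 True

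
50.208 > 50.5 False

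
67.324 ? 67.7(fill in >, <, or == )<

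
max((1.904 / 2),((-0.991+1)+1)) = 1.009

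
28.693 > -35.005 True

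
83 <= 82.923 False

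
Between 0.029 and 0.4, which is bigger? 0.4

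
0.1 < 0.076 False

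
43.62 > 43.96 False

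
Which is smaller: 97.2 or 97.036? 97.036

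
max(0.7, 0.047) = 0.7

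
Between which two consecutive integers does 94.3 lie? 94 and 95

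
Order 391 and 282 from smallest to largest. 282, 391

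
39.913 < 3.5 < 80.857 False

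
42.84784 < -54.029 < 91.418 False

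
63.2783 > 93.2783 False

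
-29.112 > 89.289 False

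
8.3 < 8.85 True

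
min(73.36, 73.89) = 73.36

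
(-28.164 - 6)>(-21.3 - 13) True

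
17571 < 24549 True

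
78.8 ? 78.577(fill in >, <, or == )>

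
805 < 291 False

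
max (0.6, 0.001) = 0.6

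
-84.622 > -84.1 False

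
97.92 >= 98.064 False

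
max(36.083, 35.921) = 36.083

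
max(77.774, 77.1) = 77.774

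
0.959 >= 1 False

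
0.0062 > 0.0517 False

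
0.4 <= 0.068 False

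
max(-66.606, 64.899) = 64.899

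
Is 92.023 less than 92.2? Yes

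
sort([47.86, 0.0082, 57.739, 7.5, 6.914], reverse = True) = [57.739, 47.86, 7.5, 6.914, 0.0082]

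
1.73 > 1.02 True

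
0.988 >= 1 False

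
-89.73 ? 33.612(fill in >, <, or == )<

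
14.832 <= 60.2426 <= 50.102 False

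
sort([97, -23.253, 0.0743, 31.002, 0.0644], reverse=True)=[97, 31.002, 0.0743, 0.0644, -23.253]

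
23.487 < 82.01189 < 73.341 False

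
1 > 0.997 True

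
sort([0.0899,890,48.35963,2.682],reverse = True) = [890,48.35963,2.682,0.0899]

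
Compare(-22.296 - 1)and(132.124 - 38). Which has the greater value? (132.124 - 38)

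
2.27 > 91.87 False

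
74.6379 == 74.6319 False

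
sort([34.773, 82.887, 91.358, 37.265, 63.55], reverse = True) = [91.358, 82.887, 63.55, 37.265, 34.773]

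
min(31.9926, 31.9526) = 31.9526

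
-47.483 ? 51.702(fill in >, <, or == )<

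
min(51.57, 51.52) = 51.52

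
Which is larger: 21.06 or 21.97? 21.97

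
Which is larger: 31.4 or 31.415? 31.415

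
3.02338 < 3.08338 True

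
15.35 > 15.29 True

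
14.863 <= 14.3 False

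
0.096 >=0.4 False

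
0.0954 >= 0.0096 True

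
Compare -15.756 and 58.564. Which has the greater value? 58.564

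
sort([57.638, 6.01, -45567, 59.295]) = [-45567, 6.01, 57.638, 59.295]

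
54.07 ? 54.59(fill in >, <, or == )<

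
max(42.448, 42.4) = 42.448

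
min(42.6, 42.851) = 42.6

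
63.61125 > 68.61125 False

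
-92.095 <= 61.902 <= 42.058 False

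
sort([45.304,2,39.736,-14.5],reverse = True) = [45.304,39.736,2,-14.5]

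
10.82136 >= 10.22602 True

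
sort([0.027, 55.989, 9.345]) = [0.027, 9.345, 55.989]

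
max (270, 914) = 914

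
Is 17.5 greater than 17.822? No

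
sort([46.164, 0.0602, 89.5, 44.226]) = [0.0602, 44.226, 46.164, 89.5]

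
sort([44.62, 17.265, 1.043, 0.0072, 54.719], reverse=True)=[54.719, 44.62, 17.265, 1.043, 0.0072]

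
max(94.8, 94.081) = 94.8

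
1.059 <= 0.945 False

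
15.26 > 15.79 False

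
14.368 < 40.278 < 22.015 False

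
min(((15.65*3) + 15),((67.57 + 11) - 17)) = 61.57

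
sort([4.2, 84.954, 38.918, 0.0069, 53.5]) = [0.0069, 4.2, 38.918, 53.5, 84.954]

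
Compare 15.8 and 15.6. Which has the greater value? 15.8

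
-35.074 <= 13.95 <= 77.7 True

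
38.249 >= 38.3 False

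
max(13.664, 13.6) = 13.664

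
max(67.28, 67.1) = 67.28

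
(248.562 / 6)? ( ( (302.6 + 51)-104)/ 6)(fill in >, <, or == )<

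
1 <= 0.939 False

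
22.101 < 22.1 False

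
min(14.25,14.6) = 14.25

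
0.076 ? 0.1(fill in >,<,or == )<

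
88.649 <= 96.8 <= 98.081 True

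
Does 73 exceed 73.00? No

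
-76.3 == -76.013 False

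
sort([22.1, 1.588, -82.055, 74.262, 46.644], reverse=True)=[74.262, 46.644, 22.1, 1.588, -82.055]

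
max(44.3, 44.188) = 44.3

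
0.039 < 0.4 True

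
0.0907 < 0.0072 False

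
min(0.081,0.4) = 0.081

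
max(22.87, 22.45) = 22.87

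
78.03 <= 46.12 False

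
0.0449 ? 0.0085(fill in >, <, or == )>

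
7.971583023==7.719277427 False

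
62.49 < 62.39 False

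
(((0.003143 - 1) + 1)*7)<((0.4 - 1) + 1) True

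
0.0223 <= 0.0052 False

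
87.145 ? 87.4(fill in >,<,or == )<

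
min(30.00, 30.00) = 30.00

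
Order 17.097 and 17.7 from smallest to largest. 17.097, 17.7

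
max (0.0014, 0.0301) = 0.0301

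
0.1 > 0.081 True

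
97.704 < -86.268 False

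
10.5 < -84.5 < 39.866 False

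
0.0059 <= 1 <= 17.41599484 True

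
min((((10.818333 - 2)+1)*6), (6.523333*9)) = 58.709997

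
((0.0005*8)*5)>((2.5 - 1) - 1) False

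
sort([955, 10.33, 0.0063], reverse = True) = [955, 10.33, 0.0063]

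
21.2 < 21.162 False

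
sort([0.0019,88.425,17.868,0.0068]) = [0.0019,0.0068,17.868,88.425]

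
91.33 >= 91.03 True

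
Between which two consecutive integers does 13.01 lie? 13 and 14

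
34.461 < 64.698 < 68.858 True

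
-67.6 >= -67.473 False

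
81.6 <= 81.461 False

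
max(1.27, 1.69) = 1.69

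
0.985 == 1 False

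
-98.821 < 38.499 True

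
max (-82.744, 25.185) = 25.185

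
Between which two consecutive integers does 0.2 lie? 0 and 1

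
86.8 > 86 True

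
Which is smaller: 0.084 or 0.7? 0.084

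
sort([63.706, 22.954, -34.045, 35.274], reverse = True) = [63.706, 35.274, 22.954, -34.045]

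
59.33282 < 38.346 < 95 False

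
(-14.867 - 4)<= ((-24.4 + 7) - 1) True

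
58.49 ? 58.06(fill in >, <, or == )>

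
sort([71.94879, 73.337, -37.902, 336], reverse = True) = [336, 73.337, 71.94879, -37.902]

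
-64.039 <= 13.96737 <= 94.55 True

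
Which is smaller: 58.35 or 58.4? 58.35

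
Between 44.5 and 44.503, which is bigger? 44.503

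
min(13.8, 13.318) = 13.318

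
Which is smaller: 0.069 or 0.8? 0.069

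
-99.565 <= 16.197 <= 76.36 True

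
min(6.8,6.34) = 6.34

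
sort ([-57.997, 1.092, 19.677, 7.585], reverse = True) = [19.677, 7.585, 1.092, -57.997]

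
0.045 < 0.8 True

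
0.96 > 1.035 False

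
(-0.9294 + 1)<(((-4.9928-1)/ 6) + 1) False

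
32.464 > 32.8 False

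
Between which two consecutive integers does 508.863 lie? 508 and 509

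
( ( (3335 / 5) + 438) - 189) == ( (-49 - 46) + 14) False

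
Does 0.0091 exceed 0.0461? No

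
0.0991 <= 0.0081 False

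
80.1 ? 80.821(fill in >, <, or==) <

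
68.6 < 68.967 True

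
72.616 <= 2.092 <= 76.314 False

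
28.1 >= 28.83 False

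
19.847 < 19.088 False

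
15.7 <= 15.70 True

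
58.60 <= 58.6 True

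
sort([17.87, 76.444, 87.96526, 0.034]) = [0.034, 17.87, 76.444, 87.96526]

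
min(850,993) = 850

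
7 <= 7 True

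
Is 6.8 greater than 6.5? Yes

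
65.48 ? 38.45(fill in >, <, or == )>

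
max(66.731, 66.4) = 66.731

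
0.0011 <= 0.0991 True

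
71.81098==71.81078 False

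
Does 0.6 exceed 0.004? Yes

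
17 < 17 False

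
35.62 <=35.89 True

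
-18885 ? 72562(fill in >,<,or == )<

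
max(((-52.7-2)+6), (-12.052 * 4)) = -48.208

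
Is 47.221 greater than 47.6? No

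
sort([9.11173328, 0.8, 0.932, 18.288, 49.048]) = [0.8, 0.932, 9.11173328, 18.288, 49.048]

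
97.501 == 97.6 False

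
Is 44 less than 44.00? No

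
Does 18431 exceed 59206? No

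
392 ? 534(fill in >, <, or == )<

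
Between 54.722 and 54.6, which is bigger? 54.722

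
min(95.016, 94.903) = 94.903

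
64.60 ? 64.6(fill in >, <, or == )==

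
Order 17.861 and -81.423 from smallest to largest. -81.423, 17.861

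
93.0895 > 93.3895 False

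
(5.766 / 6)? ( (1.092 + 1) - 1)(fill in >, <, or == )<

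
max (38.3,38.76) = 38.76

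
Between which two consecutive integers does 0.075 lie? 0 and 1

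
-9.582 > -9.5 False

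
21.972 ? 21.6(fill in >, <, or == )>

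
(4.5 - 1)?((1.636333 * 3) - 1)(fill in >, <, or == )<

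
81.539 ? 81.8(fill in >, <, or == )<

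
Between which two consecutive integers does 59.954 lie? 59 and 60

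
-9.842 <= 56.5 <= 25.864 False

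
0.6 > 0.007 True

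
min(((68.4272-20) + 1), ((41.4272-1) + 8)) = 48.4272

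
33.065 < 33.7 True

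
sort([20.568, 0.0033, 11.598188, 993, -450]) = [-450, 0.0033, 11.598188, 20.568, 993]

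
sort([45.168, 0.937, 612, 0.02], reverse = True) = [612, 45.168, 0.937, 0.02]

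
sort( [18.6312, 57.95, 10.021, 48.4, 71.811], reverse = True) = [71.811, 57.95, 48.4, 18.6312, 10.021]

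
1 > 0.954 True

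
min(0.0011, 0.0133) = 0.0011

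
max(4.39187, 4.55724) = 4.55724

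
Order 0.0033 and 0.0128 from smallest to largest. 0.0033, 0.0128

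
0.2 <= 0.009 False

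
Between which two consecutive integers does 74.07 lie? 74 and 75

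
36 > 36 False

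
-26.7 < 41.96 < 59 True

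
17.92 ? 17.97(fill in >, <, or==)<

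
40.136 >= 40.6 False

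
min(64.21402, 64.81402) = 64.21402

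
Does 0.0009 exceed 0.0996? No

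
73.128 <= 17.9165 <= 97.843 False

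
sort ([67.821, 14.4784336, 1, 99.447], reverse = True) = [99.447, 67.821, 14.4784336, 1]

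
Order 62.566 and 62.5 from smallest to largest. 62.5, 62.566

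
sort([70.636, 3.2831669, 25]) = [3.2831669, 25, 70.636]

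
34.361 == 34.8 False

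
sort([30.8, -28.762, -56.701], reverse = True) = [30.8, -28.762, -56.701]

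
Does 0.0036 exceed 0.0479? No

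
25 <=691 True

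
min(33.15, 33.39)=33.15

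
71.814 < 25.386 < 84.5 False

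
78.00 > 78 False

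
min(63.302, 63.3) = 63.3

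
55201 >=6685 True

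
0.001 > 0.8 False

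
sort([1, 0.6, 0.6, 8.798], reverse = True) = [8.798, 1, 0.6, 0.6]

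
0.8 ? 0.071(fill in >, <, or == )>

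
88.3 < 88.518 True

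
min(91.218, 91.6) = 91.218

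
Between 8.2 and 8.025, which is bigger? 8.2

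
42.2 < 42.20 False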